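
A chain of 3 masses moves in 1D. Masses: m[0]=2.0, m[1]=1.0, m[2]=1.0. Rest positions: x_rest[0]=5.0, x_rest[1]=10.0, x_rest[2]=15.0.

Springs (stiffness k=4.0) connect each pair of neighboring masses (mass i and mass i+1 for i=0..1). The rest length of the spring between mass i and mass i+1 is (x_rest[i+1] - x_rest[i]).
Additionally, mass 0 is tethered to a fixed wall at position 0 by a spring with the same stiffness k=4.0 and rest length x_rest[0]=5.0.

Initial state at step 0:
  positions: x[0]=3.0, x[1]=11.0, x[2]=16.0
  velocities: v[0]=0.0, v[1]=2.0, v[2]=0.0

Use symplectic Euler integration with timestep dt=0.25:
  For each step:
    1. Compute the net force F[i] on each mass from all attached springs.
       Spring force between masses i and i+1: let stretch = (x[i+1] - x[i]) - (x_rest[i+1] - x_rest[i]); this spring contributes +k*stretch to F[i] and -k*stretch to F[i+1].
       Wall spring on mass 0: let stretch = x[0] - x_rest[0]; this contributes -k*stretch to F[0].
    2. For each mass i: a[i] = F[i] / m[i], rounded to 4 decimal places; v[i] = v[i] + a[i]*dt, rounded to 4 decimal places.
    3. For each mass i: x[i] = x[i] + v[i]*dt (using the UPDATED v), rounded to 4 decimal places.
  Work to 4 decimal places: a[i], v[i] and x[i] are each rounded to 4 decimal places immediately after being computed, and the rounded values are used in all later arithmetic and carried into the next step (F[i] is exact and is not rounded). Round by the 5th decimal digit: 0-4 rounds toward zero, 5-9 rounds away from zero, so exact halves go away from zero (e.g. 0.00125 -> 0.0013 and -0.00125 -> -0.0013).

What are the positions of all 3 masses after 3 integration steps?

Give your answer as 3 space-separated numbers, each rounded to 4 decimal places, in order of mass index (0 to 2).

Step 0: x=[3.0000 11.0000 16.0000] v=[0.0000 2.0000 0.0000]
Step 1: x=[3.6250 10.7500 16.0000] v=[2.5000 -1.0000 0.0000]
Step 2: x=[4.6875 10.0313 15.9375] v=[4.2500 -2.8750 -0.2500]
Step 3: x=[5.8321 9.4532 15.6485] v=[4.5782 -2.3126 -1.1562]

Answer: 5.8321 9.4532 15.6485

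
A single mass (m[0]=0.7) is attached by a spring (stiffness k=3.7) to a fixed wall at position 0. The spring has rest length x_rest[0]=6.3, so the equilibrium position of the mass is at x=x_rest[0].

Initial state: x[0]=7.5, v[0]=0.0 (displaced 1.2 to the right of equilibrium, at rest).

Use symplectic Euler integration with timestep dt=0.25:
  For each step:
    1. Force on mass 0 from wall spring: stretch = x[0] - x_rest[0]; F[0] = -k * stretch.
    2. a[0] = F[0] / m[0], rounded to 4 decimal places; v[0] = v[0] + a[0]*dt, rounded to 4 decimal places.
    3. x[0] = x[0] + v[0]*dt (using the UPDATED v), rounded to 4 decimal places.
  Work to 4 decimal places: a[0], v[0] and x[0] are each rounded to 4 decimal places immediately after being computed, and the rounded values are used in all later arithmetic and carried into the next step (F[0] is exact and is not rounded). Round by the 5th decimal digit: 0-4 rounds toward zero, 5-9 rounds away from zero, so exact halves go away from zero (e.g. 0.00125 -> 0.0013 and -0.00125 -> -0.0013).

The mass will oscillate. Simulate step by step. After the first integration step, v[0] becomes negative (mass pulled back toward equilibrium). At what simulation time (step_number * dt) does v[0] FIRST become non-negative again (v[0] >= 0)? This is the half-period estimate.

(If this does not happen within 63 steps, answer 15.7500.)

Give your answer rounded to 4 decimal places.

Step 0: x=[7.5000] v=[0.0000]
Step 1: x=[7.1036] v=[-1.5857]
Step 2: x=[6.4417] v=[-2.6476]
Step 3: x=[5.7330] v=[-2.8349]
Step 4: x=[5.2116] v=[-2.0857]
Step 5: x=[5.0497] v=[-0.6475]
Step 6: x=[5.3009] v=[1.0047]
First v>=0 after going negative at step 6, time=1.5000

Answer: 1.5000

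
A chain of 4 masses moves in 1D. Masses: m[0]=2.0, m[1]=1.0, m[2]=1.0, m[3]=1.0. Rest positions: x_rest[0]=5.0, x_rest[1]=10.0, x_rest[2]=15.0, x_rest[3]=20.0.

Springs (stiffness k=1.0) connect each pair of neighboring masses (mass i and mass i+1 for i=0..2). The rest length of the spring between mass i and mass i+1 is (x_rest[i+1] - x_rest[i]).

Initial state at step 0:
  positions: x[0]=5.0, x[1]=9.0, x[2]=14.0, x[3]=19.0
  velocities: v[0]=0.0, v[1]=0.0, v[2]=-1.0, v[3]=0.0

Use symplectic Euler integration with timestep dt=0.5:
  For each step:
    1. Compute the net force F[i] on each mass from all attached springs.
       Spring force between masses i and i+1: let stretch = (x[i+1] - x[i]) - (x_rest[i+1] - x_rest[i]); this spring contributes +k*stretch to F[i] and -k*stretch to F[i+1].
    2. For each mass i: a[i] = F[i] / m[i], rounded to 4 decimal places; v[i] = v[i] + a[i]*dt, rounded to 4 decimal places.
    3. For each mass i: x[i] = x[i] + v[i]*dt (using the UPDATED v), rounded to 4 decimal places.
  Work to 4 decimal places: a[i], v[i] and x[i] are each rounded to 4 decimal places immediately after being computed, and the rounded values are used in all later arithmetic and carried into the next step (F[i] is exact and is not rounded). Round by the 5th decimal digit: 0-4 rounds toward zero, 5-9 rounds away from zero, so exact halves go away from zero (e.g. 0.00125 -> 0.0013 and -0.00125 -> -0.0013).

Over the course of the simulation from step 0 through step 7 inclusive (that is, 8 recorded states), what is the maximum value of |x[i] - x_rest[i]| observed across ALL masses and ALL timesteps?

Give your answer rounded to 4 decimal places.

Answer: 1.7732

Derivation:
Step 0: x=[5.0000 9.0000 14.0000 19.0000] v=[0.0000 0.0000 -1.0000 0.0000]
Step 1: x=[4.8750 9.2500 13.5000 19.0000] v=[-0.2500 0.5000 -1.0000 0.0000]
Step 2: x=[4.6719 9.4688 13.3125 18.8750] v=[-0.4063 0.4375 -0.3750 -0.2500]
Step 3: x=[4.4434 9.4493 13.5547 18.6094] v=[-0.4571 -0.0391 0.4844 -0.5313]
Step 4: x=[4.2156 9.2046 14.0343 18.3301] v=[-0.4556 -0.4894 0.9591 -0.5587]
Step 5: x=[3.9864 8.9201 14.3804 18.2268] v=[-0.4584 -0.5691 0.6922 -0.2066]
Step 6: x=[3.7489 8.7672 14.3230 18.4119] v=[-0.4750 -0.3058 -0.1148 0.3702]
Step 7: x=[3.5137 8.7487 13.8989 18.8248] v=[-0.4704 -0.0371 -0.8483 0.8258]
Max displacement = 1.7732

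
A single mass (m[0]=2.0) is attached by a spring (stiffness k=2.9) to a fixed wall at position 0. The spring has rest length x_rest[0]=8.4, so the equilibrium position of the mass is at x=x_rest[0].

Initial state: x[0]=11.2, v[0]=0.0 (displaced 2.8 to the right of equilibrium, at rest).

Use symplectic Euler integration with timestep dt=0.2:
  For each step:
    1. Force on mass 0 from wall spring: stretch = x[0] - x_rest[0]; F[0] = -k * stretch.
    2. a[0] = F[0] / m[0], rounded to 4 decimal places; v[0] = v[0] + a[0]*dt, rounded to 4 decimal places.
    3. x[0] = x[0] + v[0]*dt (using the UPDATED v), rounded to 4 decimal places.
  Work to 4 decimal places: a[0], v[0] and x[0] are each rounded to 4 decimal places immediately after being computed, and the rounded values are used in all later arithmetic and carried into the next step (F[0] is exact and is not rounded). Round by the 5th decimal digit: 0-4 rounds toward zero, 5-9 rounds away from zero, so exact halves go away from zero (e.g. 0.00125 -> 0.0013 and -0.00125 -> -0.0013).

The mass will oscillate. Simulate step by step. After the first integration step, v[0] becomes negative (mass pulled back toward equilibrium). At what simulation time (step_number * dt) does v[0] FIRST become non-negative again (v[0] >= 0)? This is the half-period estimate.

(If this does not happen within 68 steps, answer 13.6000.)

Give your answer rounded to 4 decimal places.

Step 0: x=[11.2000] v=[0.0000]
Step 1: x=[11.0376] v=[-0.8120]
Step 2: x=[10.7222] v=[-1.5769]
Step 3: x=[10.2721] v=[-2.2503]
Step 4: x=[9.7135] v=[-2.7932]
Step 5: x=[9.0787] v=[-3.1741]
Step 6: x=[8.4045] v=[-3.3709]
Step 7: x=[7.7301] v=[-3.3722]
Step 8: x=[7.0945] v=[-3.1779]
Step 9: x=[6.5346] v=[-2.7993]
Step 10: x=[6.0829] v=[-2.2583]
Step 11: x=[5.7656] v=[-1.5863]
Step 12: x=[5.6011] v=[-0.8223]
Step 13: x=[5.5990] v=[-0.0106]
Step 14: x=[5.7593] v=[0.8017]
First v>=0 after going negative at step 14, time=2.8000

Answer: 2.8000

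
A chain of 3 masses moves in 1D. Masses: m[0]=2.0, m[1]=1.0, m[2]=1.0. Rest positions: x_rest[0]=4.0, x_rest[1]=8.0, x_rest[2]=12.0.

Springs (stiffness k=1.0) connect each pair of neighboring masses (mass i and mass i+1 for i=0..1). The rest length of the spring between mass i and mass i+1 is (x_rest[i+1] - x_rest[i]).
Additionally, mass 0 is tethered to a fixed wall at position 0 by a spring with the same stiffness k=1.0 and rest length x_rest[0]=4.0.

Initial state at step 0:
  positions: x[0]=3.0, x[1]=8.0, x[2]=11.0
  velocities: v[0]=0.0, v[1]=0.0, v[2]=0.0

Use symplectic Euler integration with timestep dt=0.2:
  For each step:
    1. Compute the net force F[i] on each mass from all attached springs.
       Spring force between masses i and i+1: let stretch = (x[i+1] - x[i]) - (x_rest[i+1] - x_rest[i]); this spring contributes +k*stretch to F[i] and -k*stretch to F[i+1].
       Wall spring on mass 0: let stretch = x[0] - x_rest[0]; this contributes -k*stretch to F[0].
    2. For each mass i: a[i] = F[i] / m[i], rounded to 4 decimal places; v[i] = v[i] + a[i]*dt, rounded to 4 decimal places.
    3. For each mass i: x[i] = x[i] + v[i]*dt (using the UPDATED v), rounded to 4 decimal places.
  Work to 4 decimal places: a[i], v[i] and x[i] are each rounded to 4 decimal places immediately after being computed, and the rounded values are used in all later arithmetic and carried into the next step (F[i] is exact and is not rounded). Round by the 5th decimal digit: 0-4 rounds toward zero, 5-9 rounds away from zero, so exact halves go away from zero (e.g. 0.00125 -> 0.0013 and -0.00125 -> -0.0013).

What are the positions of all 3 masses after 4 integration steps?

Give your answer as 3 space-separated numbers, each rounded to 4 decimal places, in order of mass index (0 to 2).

Answer: 3.3542 7.3365 11.3320

Derivation:
Step 0: x=[3.0000 8.0000 11.0000] v=[0.0000 0.0000 0.0000]
Step 1: x=[3.0400 7.9200 11.0400] v=[0.2000 -0.4000 0.2000]
Step 2: x=[3.1168 7.7696 11.1152] v=[0.3840 -0.7520 0.3760]
Step 3: x=[3.2243 7.5669 11.2166] v=[0.5376 -1.0134 0.5069]
Step 4: x=[3.3542 7.3365 11.3320] v=[0.6494 -1.1520 0.5770]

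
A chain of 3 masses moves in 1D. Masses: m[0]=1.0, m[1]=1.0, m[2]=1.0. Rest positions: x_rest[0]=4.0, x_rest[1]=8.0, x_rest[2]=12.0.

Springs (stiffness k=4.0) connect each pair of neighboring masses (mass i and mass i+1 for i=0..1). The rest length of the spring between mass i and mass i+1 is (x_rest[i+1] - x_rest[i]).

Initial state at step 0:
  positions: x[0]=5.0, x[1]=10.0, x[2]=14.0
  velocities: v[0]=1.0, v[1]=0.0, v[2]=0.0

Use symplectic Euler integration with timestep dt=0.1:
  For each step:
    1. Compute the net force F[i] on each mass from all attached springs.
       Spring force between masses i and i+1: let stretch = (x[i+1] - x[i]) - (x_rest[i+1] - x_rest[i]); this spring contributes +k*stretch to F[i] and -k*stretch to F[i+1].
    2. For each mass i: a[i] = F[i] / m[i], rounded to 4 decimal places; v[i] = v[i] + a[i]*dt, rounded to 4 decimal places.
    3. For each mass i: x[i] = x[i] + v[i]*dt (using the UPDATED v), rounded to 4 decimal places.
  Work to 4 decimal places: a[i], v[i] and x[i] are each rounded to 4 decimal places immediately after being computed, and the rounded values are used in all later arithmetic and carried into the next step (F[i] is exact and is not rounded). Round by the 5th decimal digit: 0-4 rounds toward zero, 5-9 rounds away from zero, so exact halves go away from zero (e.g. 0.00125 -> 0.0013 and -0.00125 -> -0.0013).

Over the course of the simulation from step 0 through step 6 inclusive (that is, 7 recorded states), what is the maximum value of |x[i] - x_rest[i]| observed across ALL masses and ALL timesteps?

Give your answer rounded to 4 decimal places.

Answer: 2.1181

Derivation:
Step 0: x=[5.0000 10.0000 14.0000] v=[1.0000 0.0000 0.0000]
Step 1: x=[5.1400 9.9600 14.0000] v=[1.4000 -0.4000 0.0000]
Step 2: x=[5.3128 9.8888 13.9984] v=[1.7280 -0.7120 -0.0160]
Step 3: x=[5.5086 9.7989 13.9924] v=[1.9584 -0.8986 -0.0598]
Step 4: x=[5.7161 9.7052 13.9787] v=[2.0745 -0.9373 -0.1372]
Step 5: x=[5.9231 9.6229 13.9540] v=[2.0701 -0.8235 -0.2466]
Step 6: x=[6.1181 9.5658 13.9161] v=[1.9500 -0.5710 -0.3790]
Max displacement = 2.1181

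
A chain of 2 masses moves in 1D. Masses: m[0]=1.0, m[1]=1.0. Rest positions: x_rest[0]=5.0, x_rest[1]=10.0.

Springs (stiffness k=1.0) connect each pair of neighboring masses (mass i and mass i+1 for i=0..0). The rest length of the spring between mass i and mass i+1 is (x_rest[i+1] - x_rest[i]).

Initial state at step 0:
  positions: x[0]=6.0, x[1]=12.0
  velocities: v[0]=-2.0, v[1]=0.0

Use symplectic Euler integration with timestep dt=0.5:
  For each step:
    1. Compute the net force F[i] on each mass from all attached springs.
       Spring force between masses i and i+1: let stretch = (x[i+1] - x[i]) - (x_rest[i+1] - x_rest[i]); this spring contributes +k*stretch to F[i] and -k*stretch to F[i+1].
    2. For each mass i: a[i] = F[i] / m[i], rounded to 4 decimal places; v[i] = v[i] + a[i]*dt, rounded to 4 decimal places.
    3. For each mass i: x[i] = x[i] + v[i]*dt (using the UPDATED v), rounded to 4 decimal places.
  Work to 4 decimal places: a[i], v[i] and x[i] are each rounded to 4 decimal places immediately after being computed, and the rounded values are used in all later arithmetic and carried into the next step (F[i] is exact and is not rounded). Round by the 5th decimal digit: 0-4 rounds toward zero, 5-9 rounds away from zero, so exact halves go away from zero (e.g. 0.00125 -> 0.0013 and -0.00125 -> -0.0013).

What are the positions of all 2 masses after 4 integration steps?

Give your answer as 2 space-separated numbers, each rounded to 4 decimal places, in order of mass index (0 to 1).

Step 0: x=[6.0000 12.0000] v=[-2.0000 0.0000]
Step 1: x=[5.2500 11.7500] v=[-1.5000 -0.5000]
Step 2: x=[4.8750 11.1250] v=[-0.7500 -1.2500]
Step 3: x=[4.8125 10.1875] v=[-0.1250 -1.8750]
Step 4: x=[4.8438 9.1563] v=[0.0625 -2.0625]

Answer: 4.8438 9.1563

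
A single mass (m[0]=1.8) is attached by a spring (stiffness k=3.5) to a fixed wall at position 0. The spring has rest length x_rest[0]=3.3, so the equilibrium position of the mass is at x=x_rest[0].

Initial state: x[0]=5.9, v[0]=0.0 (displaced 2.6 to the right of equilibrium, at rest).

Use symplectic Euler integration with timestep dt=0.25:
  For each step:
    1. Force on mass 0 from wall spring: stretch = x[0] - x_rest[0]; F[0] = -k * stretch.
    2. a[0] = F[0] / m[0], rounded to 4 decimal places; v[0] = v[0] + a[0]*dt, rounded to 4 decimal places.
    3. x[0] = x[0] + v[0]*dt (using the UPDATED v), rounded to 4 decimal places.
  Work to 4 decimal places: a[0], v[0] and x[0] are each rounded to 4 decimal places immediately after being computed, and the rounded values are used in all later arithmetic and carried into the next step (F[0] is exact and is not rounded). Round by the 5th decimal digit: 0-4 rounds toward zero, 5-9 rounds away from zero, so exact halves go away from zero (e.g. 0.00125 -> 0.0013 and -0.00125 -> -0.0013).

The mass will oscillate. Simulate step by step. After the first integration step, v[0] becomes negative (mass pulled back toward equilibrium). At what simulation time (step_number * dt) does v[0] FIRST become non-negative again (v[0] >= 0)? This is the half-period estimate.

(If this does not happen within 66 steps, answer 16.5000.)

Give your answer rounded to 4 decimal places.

Answer: 2.2500

Derivation:
Step 0: x=[5.9000] v=[0.0000]
Step 1: x=[5.5840] v=[-1.2639]
Step 2: x=[4.9905] v=[-2.3742]
Step 3: x=[4.1915] v=[-3.1960]
Step 4: x=[3.2842] v=[-3.6294]
Step 5: x=[2.3788] v=[-3.6217]
Step 6: x=[1.5853] v=[-3.1739]
Step 7: x=[1.0002] v=[-2.3404]
Step 8: x=[0.6946] v=[-1.2225]
Step 9: x=[0.7056] v=[0.0440]
First v>=0 after going negative at step 9, time=2.2500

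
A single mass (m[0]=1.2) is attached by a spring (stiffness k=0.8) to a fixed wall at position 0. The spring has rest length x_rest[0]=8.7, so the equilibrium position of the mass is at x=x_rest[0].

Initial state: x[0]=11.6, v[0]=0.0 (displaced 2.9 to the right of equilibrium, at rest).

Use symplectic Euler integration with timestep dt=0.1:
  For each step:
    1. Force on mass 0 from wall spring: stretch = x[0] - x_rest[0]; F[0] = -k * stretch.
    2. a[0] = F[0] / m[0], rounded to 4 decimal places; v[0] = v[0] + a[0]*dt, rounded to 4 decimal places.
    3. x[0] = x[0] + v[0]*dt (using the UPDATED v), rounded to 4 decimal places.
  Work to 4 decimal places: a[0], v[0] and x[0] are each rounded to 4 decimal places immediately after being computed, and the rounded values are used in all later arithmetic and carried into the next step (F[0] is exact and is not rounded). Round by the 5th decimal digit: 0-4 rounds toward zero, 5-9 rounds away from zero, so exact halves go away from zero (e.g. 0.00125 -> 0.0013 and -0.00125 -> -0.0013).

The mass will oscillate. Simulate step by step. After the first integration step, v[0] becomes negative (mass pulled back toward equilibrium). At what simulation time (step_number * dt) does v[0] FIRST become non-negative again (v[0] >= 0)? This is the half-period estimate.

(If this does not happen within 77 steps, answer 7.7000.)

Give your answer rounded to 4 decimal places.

Step 0: x=[11.6000] v=[0.0000]
Step 1: x=[11.5807] v=[-0.1933]
Step 2: x=[11.5422] v=[-0.3854]
Step 3: x=[11.4847] v=[-0.5749]
Step 4: x=[11.4086] v=[-0.7606]
Step 5: x=[11.3145] v=[-0.9412]
Step 6: x=[11.2030] v=[-1.1155]
Step 7: x=[11.0748] v=[-1.2824]
Step 8: x=[10.9307] v=[-1.4407]
Step 9: x=[10.7718] v=[-1.5894]
Step 10: x=[10.5991] v=[-1.7275]
Step 11: x=[10.4137] v=[-1.8541]
Step 12: x=[10.2169] v=[-1.9684]
Step 13: x=[10.0100] v=[-2.0695]
Step 14: x=[9.7943] v=[-2.1568]
Step 15: x=[9.5713] v=[-2.2298]
Step 16: x=[9.3425] v=[-2.2879]
Step 17: x=[9.1094] v=[-2.3307]
Step 18: x=[8.8736] v=[-2.3580]
Step 19: x=[8.6366] v=[-2.3696]
Step 20: x=[8.4001] v=[-2.3654]
Step 21: x=[8.1656] v=[-2.3454]
Step 22: x=[7.9346] v=[-2.3098]
Step 23: x=[7.7087] v=[-2.2588]
Step 24: x=[7.4894] v=[-2.1927]
Step 25: x=[7.2782] v=[-2.1120]
Step 26: x=[7.0765] v=[-2.0172]
Step 27: x=[6.8856] v=[-1.9090]
Step 28: x=[6.7068] v=[-1.7880]
Step 29: x=[6.5413] v=[-1.6551]
Step 30: x=[6.3902] v=[-1.5112]
Step 31: x=[6.2545] v=[-1.3572]
Step 32: x=[6.1351] v=[-1.1942]
Step 33: x=[6.0328] v=[-1.0232]
Step 34: x=[5.9483] v=[-0.8454]
Step 35: x=[5.8821] v=[-0.6620]
Step 36: x=[5.8347] v=[-0.4741]
Step 37: x=[5.8064] v=[-0.2831]
Step 38: x=[5.7974] v=[-0.0902]
Step 39: x=[5.8077] v=[0.1033]
First v>=0 after going negative at step 39, time=3.9000

Answer: 3.9000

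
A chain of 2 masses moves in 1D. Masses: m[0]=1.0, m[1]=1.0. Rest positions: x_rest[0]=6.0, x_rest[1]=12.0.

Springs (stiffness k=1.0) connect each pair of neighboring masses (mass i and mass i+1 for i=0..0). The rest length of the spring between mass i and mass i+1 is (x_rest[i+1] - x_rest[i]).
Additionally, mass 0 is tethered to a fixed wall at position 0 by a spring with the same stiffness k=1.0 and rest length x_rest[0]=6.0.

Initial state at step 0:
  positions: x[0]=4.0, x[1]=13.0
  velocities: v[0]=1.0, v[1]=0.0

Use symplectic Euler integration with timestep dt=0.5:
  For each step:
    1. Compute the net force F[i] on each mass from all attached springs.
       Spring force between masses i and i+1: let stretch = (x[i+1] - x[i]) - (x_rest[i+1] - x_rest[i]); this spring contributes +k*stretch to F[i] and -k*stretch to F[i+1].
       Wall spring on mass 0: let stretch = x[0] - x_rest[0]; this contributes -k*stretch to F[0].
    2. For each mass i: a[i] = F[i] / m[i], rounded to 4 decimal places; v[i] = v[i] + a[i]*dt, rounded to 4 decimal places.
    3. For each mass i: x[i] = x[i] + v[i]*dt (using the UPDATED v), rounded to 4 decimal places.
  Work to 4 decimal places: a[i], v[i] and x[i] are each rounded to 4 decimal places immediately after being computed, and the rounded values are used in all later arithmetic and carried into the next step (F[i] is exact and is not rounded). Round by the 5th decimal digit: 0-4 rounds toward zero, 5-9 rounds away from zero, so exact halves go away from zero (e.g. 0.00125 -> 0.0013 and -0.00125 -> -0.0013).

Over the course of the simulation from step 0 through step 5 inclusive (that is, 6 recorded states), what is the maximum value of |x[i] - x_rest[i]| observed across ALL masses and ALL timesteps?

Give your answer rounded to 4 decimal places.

Answer: 2.6250

Derivation:
Step 0: x=[4.0000 13.0000] v=[1.0000 0.0000]
Step 1: x=[5.7500 12.2500] v=[3.5000 -1.5000]
Step 2: x=[7.6875 11.3750] v=[3.8750 -1.7500]
Step 3: x=[8.6250 11.0781] v=[1.8750 -0.5938]
Step 4: x=[8.0195 11.6680] v=[-1.2110 1.1797]
Step 5: x=[6.3213 12.8458] v=[-3.3965 2.3555]
Max displacement = 2.6250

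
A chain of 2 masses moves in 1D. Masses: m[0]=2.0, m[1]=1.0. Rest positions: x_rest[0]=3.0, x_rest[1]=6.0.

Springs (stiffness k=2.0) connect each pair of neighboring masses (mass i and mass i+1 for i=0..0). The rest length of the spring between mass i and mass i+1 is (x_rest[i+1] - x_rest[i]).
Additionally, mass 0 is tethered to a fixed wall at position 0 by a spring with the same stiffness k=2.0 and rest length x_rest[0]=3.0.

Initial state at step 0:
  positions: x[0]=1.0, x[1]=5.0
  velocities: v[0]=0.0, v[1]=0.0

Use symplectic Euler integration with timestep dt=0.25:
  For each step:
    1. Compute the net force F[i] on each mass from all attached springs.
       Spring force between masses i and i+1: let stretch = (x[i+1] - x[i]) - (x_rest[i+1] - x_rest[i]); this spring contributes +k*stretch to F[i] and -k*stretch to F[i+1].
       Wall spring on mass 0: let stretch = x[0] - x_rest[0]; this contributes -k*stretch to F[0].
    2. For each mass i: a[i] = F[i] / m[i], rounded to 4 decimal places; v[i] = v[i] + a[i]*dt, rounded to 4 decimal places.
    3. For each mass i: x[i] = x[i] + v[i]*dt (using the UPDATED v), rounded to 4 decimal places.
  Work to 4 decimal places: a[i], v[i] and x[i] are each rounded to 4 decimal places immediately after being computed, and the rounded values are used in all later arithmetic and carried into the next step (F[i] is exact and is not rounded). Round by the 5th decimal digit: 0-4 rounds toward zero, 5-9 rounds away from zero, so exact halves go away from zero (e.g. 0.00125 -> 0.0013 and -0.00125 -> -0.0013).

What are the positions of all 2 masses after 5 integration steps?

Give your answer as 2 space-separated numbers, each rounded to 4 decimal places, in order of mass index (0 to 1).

Step 0: x=[1.0000 5.0000] v=[0.0000 0.0000]
Step 1: x=[1.1875 4.8750] v=[0.7500 -0.5000]
Step 2: x=[1.5313 4.6641] v=[1.3750 -0.8438]
Step 3: x=[1.9752 4.4366] v=[1.7754 -0.9102]
Step 4: x=[2.4495 4.2764] v=[1.8970 -0.6409]
Step 5: x=[2.8849 4.2628] v=[1.7414 -0.0544]

Answer: 2.8849 4.2628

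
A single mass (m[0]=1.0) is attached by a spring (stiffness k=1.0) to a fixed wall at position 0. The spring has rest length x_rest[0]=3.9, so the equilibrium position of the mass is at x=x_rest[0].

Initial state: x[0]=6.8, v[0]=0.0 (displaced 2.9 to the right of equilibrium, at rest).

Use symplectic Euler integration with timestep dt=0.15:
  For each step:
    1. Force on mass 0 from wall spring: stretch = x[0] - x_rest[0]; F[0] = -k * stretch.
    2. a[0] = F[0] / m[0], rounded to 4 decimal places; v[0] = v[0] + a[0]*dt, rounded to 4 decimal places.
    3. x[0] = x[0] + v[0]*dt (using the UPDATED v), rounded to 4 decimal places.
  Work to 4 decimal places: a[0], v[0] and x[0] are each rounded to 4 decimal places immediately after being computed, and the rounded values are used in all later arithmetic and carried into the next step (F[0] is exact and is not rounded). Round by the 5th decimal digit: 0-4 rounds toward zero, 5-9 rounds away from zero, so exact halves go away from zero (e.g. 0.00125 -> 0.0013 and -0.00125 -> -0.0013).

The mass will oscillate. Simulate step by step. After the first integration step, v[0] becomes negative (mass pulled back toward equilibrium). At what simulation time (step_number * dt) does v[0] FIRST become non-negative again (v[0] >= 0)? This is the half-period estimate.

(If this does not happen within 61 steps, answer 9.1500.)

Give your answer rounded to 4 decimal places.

Answer: 3.1500

Derivation:
Step 0: x=[6.8000] v=[0.0000]
Step 1: x=[6.7348] v=[-0.4350]
Step 2: x=[6.6058] v=[-0.8602]
Step 3: x=[6.4159] v=[-1.2661]
Step 4: x=[6.1694] v=[-1.6435]
Step 5: x=[5.8718] v=[-1.9839]
Step 6: x=[5.5298] v=[-2.2797]
Step 7: x=[5.1512] v=[-2.5242]
Step 8: x=[4.7444] v=[-2.7119]
Step 9: x=[4.3186] v=[-2.8386]
Step 10: x=[3.8834] v=[-2.9014]
Step 11: x=[3.4486] v=[-2.8989]
Step 12: x=[3.0239] v=[-2.8312]
Step 13: x=[2.6189] v=[-2.6998]
Step 14: x=[2.2428] v=[-2.5076]
Step 15: x=[1.9040] v=[-2.2590]
Step 16: x=[1.6101] v=[-1.9596]
Step 17: x=[1.3677] v=[-1.6161]
Step 18: x=[1.1823] v=[-1.2363]
Step 19: x=[1.0580] v=[-0.8286]
Step 20: x=[0.9977] v=[-0.4023]
Step 21: x=[1.0027] v=[0.0330]
First v>=0 after going negative at step 21, time=3.1500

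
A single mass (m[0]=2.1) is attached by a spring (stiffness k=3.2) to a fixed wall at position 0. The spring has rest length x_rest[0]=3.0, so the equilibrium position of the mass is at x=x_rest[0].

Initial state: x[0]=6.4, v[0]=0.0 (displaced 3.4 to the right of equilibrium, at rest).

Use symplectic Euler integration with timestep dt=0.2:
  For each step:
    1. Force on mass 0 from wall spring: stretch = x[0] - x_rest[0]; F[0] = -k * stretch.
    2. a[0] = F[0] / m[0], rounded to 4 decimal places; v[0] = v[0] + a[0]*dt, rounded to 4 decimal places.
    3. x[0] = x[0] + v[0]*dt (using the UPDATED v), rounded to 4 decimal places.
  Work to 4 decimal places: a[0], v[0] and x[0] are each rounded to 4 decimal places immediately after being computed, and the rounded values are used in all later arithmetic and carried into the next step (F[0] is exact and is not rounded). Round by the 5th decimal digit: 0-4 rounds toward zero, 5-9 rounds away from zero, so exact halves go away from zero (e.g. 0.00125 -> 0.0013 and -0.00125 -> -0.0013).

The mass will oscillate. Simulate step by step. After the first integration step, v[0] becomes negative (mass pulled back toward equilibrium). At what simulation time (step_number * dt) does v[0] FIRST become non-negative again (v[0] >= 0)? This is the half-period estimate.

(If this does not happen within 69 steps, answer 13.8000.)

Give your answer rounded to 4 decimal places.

Answer: 2.6000

Derivation:
Step 0: x=[6.4000] v=[0.0000]
Step 1: x=[6.1928] v=[-1.0362]
Step 2: x=[5.7910] v=[-2.0092]
Step 3: x=[5.2190] v=[-2.8598]
Step 4: x=[4.5118] v=[-3.5361]
Step 5: x=[3.7124] v=[-3.9968]
Step 6: x=[2.8696] v=[-4.2139]
Step 7: x=[2.0348] v=[-4.1742]
Step 8: x=[1.2588] v=[-3.8800]
Step 9: x=[0.5889] v=[-3.3493]
Step 10: x=[0.0660] v=[-2.6145]
Step 11: x=[-0.2781] v=[-1.7203]
Step 12: x=[-0.4224] v=[-0.7213]
Step 13: x=[-0.3581] v=[0.3217]
First v>=0 after going negative at step 13, time=2.6000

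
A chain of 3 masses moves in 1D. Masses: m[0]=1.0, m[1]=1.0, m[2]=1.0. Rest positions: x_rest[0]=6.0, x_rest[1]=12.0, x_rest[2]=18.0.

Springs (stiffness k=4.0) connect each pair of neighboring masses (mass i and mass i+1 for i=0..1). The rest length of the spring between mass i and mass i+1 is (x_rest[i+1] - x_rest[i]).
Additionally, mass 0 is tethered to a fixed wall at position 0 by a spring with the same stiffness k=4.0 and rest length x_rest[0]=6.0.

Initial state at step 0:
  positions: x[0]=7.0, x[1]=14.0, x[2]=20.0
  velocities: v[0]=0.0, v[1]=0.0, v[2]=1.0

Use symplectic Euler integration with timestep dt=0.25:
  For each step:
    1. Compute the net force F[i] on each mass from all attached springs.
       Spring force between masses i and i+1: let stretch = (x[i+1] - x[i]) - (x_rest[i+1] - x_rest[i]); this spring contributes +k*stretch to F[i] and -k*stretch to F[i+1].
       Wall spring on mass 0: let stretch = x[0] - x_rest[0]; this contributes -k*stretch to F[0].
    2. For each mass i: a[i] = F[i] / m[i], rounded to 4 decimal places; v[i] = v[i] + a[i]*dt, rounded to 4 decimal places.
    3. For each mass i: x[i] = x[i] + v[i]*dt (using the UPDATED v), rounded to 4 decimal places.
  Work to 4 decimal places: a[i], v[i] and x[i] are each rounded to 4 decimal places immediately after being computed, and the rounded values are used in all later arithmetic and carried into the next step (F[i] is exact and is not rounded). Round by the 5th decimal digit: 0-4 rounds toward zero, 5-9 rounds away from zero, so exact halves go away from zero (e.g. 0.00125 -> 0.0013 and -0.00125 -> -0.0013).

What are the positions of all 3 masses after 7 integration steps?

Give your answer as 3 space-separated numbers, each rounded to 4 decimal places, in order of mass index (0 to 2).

Answer: 6.2605 12.5151 18.1883

Derivation:
Step 0: x=[7.0000 14.0000 20.0000] v=[0.0000 0.0000 1.0000]
Step 1: x=[7.0000 13.7500 20.2500] v=[0.0000 -1.0000 1.0000]
Step 2: x=[6.9375 13.4375 20.3750] v=[-0.2500 -1.2500 0.5000]
Step 3: x=[6.7656 13.2344 20.2656] v=[-0.6875 -0.8125 -0.4375]
Step 4: x=[6.5195 13.1719 19.8984] v=[-0.9843 -0.2501 -1.4687]
Step 5: x=[6.3067 13.1279 19.3496] v=[-0.8514 -0.1760 -2.1952]
Step 6: x=[6.2225 12.9340 18.7454] v=[-0.3369 -0.7755 -2.4169]
Step 7: x=[6.2605 12.5151 18.1883] v=[0.1521 -1.6756 -2.2283]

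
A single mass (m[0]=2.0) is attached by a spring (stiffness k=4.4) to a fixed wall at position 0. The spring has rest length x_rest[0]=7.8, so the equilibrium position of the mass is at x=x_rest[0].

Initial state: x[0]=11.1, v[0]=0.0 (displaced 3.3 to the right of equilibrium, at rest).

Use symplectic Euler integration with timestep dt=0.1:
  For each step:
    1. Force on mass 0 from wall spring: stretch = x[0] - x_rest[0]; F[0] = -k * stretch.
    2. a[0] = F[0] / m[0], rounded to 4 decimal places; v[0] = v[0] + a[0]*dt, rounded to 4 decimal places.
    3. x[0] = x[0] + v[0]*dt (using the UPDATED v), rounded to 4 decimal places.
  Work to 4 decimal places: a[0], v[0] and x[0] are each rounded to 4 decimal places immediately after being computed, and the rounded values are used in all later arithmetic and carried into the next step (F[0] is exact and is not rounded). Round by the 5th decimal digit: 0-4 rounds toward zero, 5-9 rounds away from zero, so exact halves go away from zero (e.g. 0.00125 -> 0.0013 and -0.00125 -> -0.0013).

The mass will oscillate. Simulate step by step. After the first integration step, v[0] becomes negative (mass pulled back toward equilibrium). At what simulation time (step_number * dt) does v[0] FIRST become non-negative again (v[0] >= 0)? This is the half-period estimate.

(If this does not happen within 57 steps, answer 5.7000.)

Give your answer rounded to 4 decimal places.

Answer: 2.2000

Derivation:
Step 0: x=[11.1000] v=[0.0000]
Step 1: x=[11.0274] v=[-0.7260]
Step 2: x=[10.8838] v=[-1.4360]
Step 3: x=[10.6724] v=[-2.1144]
Step 4: x=[10.3978] v=[-2.7463]
Step 5: x=[10.0660] v=[-3.3178]
Step 6: x=[9.6844] v=[-3.8163]
Step 7: x=[9.2613] v=[-4.2309]
Step 8: x=[8.8061] v=[-4.5524]
Step 9: x=[8.3287] v=[-4.7737]
Step 10: x=[7.8397] v=[-4.8900]
Step 11: x=[7.3498] v=[-4.8987]
Step 12: x=[6.8698] v=[-4.7997]
Step 13: x=[6.4103] v=[-4.5951]
Step 14: x=[5.9814] v=[-4.2894]
Step 15: x=[5.5925] v=[-3.8893]
Step 16: x=[5.2521] v=[-3.4037]
Step 17: x=[4.9678] v=[-2.8432]
Step 18: x=[4.7458] v=[-2.2201]
Step 19: x=[4.5910] v=[-1.5482]
Step 20: x=[4.5068] v=[-0.8422]
Step 21: x=[4.4950] v=[-0.1177]
Step 22: x=[4.5559] v=[0.6094]
First v>=0 after going negative at step 22, time=2.2000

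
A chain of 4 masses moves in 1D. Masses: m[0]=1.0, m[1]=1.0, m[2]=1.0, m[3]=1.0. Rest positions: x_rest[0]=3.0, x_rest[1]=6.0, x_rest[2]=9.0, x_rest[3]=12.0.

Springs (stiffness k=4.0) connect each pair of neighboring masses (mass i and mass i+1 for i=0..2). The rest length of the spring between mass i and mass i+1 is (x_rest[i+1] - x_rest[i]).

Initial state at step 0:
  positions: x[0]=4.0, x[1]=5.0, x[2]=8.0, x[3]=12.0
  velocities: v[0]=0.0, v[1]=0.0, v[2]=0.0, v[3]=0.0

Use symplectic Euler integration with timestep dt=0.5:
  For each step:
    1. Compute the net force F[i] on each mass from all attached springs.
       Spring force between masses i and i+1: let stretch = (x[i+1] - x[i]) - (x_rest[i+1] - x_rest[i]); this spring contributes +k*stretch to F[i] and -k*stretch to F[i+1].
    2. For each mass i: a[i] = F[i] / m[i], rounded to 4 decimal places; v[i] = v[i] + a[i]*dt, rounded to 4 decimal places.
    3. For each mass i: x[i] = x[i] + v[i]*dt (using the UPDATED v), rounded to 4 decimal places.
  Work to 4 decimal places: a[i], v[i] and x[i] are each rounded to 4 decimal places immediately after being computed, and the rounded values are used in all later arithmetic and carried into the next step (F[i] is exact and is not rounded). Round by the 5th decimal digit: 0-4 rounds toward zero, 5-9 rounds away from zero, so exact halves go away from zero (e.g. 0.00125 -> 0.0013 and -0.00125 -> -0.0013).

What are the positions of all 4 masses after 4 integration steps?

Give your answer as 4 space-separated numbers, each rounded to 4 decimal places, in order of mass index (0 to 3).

Answer: 3.0000 5.0000 8.0000 13.0000

Derivation:
Step 0: x=[4.0000 5.0000 8.0000 12.0000] v=[0.0000 0.0000 0.0000 0.0000]
Step 1: x=[2.0000 7.0000 9.0000 11.0000] v=[-4.0000 4.0000 2.0000 -2.0000]
Step 2: x=[2.0000 6.0000 10.0000 11.0000] v=[0.0000 -2.0000 2.0000 0.0000]
Step 3: x=[3.0000 5.0000 8.0000 13.0000] v=[2.0000 -2.0000 -4.0000 4.0000]
Step 4: x=[3.0000 5.0000 8.0000 13.0000] v=[0.0000 0.0000 0.0000 0.0000]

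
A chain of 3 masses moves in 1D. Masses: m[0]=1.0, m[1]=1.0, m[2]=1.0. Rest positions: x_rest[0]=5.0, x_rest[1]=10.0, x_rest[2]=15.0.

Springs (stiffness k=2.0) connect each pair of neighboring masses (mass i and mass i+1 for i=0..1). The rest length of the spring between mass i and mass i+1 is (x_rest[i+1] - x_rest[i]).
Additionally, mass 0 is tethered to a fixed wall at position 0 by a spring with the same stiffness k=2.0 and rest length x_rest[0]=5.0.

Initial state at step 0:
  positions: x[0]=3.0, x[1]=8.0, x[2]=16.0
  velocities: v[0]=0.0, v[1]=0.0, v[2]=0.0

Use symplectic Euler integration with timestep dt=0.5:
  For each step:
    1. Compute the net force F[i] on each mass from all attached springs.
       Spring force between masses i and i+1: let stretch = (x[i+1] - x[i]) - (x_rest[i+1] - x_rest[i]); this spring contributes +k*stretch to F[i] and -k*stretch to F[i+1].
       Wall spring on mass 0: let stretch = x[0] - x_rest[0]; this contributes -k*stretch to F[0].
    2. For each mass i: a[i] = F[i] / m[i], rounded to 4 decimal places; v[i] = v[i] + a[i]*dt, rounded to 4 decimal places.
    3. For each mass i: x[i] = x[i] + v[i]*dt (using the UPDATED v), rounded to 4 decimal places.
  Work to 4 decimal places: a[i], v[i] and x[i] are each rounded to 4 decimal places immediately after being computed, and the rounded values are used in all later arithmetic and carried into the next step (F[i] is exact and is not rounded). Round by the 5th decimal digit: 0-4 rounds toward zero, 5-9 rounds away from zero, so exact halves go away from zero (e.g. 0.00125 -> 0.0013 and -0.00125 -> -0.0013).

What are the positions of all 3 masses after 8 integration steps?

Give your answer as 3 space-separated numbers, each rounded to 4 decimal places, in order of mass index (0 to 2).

Answer: 5.4453 10.0977 16.0821

Derivation:
Step 0: x=[3.0000 8.0000 16.0000] v=[0.0000 0.0000 0.0000]
Step 1: x=[4.0000 9.5000 14.5000] v=[2.0000 3.0000 -3.0000]
Step 2: x=[5.7500 10.7500 13.0000] v=[3.5000 2.5000 -3.0000]
Step 3: x=[7.1250 10.6250 12.8750] v=[2.7500 -0.2500 -0.2500]
Step 4: x=[6.6875 9.8750 14.1250] v=[-0.8750 -1.5000 2.5000]
Step 5: x=[4.5000 9.6563 15.7500] v=[-4.3750 -0.4375 3.2500]
Step 6: x=[2.6407 9.9063 16.8282] v=[-3.7187 0.4999 2.1563]
Step 7: x=[3.0938 9.9844 16.9454] v=[0.9062 0.1562 0.2344]
Step 8: x=[5.4453 10.0977 16.0821] v=[4.7030 0.2266 -1.7266]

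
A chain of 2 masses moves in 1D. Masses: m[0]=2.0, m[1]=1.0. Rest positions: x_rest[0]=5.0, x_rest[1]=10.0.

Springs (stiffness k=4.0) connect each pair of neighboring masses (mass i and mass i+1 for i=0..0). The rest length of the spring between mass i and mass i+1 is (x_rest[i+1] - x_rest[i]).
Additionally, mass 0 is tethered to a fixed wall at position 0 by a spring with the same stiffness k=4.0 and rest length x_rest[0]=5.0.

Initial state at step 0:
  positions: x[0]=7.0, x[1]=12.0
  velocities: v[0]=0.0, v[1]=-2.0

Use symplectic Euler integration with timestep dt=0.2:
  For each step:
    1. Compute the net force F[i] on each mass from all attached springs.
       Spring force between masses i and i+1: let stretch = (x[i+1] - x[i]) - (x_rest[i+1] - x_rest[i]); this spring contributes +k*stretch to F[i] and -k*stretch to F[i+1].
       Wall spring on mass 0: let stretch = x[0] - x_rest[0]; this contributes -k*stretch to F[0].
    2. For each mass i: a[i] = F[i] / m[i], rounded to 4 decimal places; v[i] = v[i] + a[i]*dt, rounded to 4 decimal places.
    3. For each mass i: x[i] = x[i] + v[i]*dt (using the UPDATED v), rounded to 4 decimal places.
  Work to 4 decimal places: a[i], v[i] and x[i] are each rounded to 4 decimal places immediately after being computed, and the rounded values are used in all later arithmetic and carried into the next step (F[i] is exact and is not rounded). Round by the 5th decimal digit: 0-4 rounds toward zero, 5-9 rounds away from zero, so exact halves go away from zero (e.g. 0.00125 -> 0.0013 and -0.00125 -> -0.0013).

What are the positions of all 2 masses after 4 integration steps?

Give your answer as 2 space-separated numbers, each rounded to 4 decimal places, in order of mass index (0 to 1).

Answer: 5.4812 10.6230

Derivation:
Step 0: x=[7.0000 12.0000] v=[0.0000 -2.0000]
Step 1: x=[6.8400 11.6000] v=[-0.8000 -2.0000]
Step 2: x=[6.5136 11.2384] v=[-1.6320 -1.8080]
Step 3: x=[6.0441 10.9208] v=[-2.3475 -1.5878]
Step 4: x=[5.4812 10.6230] v=[-2.8145 -1.4892]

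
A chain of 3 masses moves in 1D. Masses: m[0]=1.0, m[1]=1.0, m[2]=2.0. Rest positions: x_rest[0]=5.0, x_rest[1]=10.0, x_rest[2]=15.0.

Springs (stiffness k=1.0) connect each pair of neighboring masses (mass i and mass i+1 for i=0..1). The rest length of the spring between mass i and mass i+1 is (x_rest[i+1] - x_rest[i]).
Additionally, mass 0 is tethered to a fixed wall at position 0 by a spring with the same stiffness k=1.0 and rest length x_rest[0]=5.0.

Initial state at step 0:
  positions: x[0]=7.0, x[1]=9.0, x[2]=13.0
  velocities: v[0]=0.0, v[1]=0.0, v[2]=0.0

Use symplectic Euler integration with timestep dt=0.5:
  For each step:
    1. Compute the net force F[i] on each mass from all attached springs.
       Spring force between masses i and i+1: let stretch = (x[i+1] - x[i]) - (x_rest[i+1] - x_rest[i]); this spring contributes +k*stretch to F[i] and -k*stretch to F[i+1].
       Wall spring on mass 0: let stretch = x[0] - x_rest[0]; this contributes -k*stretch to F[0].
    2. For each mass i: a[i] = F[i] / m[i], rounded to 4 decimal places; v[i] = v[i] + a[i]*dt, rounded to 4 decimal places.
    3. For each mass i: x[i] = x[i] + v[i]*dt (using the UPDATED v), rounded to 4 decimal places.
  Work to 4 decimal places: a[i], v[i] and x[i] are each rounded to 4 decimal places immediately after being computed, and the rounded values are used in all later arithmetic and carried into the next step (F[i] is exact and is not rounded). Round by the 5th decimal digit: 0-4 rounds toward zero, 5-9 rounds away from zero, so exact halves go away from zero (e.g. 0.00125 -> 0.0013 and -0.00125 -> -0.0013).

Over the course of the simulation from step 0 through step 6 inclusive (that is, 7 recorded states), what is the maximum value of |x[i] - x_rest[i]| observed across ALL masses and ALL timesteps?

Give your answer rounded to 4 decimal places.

Answer: 2.5797

Derivation:
Step 0: x=[7.0000 9.0000 13.0000] v=[0.0000 0.0000 0.0000]
Step 1: x=[5.7500 9.5000 13.1250] v=[-2.5000 1.0000 0.2500]
Step 2: x=[4.0000 9.9688 13.4219] v=[-3.5000 0.9375 0.5938]
Step 3: x=[2.7422 9.8086 13.9122] v=[-2.5156 -0.3204 0.9806]
Step 4: x=[2.5655 8.9077 14.5146] v=[-0.3535 -1.8018 1.2047]
Step 5: x=[3.3330 7.8230 15.0411] v=[1.5349 -2.1695 1.0530]
Step 6: x=[4.3897 7.4203 15.2904] v=[2.1134 -0.8055 0.4985]
Max displacement = 2.5797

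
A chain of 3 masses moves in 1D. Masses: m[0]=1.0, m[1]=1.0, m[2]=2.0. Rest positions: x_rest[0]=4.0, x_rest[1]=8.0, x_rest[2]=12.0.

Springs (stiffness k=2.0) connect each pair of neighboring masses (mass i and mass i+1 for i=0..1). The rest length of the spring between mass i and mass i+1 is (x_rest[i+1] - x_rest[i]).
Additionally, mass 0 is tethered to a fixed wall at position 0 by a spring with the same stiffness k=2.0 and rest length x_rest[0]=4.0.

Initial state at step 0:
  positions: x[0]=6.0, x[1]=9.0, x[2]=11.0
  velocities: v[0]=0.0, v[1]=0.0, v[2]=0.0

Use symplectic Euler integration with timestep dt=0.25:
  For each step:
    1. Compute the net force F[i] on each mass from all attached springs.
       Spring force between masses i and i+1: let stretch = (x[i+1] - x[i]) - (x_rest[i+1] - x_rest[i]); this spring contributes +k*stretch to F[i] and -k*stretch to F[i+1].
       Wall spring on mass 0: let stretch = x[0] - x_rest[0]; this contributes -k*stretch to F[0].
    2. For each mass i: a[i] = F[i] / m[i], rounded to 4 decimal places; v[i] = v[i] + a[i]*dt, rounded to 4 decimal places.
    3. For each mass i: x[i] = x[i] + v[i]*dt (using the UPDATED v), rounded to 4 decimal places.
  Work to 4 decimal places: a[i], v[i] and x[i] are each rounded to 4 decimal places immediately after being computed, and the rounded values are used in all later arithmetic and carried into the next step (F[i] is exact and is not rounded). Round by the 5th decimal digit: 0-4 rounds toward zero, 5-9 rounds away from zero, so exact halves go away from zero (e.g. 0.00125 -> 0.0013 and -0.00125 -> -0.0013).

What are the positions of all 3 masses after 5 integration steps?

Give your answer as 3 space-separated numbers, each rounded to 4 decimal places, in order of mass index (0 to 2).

Step 0: x=[6.0000 9.0000 11.0000] v=[0.0000 0.0000 0.0000]
Step 1: x=[5.6250 8.8750 11.1250] v=[-1.5000 -0.5000 0.5000]
Step 2: x=[4.9531 8.6250 11.3594] v=[-2.6875 -1.0000 0.9375]
Step 3: x=[4.1211 8.2578 11.6729] v=[-3.3281 -1.4688 1.2539]
Step 4: x=[3.2910 7.8004 12.0229] v=[-3.3203 -1.8296 1.4001]
Step 5: x=[2.6132 7.3071 12.3590] v=[-2.7111 -1.9731 1.3445]

Answer: 2.6132 7.3071 12.3590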